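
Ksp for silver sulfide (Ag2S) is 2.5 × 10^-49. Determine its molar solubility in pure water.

Ag2S(s) <=> 2 Ag^+ + S^2-
Ksp = [Ag^+]^2[S^2-]
For each mole of Ag2S that dissolves: [Ag^+] = 2s, [S^2-] = s.
Ksp = (2s)^2s = 4s^3
Solving, s = (2.5 × 10^-49/4)^(1/3) = 4.0 × 10^-17 M

4.0 × 10^-17 M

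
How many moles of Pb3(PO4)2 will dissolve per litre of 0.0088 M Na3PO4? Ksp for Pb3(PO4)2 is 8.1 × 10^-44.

Pb3(PO4)2(s) <=> 3 Pb^2+(aq) + 2 PO4^3-(aq)
Ksp = [Pb^2+]^3[PO4^3-]^2
If s mol/L dissolves here, [Pb^2+] = 3s, [PO4^3-] = 0.0088 + 2s ≈ 0.0088 (common-ion effect: PO4^3- is already 0.0088 M).
Ksp ≈ (3s)^3 × (0.0088)^2
s = 3.4 × 10^-14 M
Check: 2s = 6.8 × 10^-14 ≪ 0.0088, so the approximation is valid.

3.4e-14 M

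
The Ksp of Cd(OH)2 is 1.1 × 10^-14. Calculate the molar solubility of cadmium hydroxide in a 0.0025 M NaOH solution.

Cd(OH)2(s) ⇌ Cd^2+(aq) + 2 OH^-(aq)
Ksp = [Cd^2+][OH^-]^2
Let s be the molar solubility in this solution. [Cd^2+] = s, [OH^-] = 0.0025 + 2s ≈ 0.0025 (common-ion effect: OH^- is already 0.0025 M).
Ksp ≈ s × (0.0025)^2
s = 1.8 × 10^-9 M
Check: 2s = 3.5 × 10^-9 ≪ 0.0025, so the approximation is valid.

1.8 × 10^-9 M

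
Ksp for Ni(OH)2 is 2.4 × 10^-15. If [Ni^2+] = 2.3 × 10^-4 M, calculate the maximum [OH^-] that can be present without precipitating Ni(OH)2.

3.2 × 10^-6 M

Ni(OH)2(s) ⇌ Ni^2+(aq) + 2 OH^-(aq)
Ksp = [Ni^2+][OH^-]^2
Precipitation begins when Q = Ksp. With [Ni^2+] = 2.3 × 10^-4 M:
2.4 × 10^-15 = (2.3 × 10^-4) × [OH^-]^2
[OH^-] = (2.4 × 10^-15 / 2.3 × 10^-4)^(1/2) = 3.2 x 10^-6 M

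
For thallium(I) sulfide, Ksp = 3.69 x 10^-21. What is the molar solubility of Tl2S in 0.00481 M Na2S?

4.38 x 10^-10 M

Tl2S(s) <=> 2 Tl^+ + S^2-
Ksp = [Tl^+]^2[S^2-]
Let s = moles of Tl2S that dissolve per litre. [Tl^+] = 2s, [S^2-] = 0.00481 + s ≈ 0.00481 (Ksp is small, so little additional dissolves).
Ksp ≈ (2s)^2 × 0.00481
s = 4.38 x 10^-10 M
Check: s = 4.4 x 10^-10 ≪ 0.00481, so the approximation is valid.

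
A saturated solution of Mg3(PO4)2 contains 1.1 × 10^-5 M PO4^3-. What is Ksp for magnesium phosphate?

Mg3(PO4)2(s) ⇌ 3 Mg^2+ + 2 PO4^3-
Stoichiometry gives [Mg^2+] = (3/2)[PO4^3-] = 1.65 × 10^-5 M.
Ksp = [Mg^2+]^3[PO4^3-]^2
Ksp = (1.65 x 10^-5)^3 × (1.1 × 10^-5)^2 = 5.4 × 10^-25

Ksp ≈ 5.4 x 10^-25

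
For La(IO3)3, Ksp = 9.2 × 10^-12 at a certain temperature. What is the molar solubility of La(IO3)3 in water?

La(IO3)3(s) ⇌ La^3+ + 3 IO3^-
Ksp = [La^3+][IO3^-]^3
If s mol/L of La(IO3)3 dissolves, [La^3+] = s and [IO3^-] = 3s.
Substituting: Ksp = s(3s)^3 = 27s^4
s^4 = 9.2 × 10^-12 / 27, so s = 7.6 × 10^-4 M

s = 7.6 × 10^-4 M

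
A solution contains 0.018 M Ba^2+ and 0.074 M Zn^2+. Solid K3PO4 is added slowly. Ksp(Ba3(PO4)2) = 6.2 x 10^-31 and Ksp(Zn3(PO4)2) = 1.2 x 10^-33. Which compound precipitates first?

Each salt begins to precipitate when Q = Ksp, i.e. when [PO4^3-] reaches its threshold.
For Ba3(PO4)2: 6.2 x 10^-31 = (0.018)^3 × [PO4^3-]^2  ⇒  [PO4^3-] = 3.3 × 10^-13 M.
For Zn3(PO4)2: 1.2 x 10^-33 = (0.074)^3 × [PO4^3-]^2  ⇒  [PO4^3-] = 1.7 x 10^-15 M.
The salt with the lower threshold [PO4^3-] precipitates first: Zn3(PO4)2.

Zn3(PO4)2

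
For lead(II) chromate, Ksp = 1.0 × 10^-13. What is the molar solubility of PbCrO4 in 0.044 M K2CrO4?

s = 2.3e-12 M

PbCrO4(s) ⇌ Pb^2+ + CrO4^2-
Ksp = [Pb^2+][CrO4^2-]
If s mol/L dissolves here, [Pb^2+] = s, [CrO4^2-] = 0.044 + s ≈ 0.044 (since CrO4^2- from K2CrO4 dominates).
Ksp ≈ s × 0.044
s = 2.3 x 10^-12 M
Check: s = 2.3 × 10^-12 ≪ 0.044, so the approximation is valid.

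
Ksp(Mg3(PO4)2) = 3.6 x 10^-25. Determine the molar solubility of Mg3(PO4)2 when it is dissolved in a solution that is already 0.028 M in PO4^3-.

Mg3(PO4)2(s) ⇌ 3 Mg^2+(aq) + 2 PO4^3-(aq)
Ksp = [Mg^2+]^3[PO4^3-]^2
If s mol/L dissolves here, [Mg^2+] = 3s, [PO4^3-] = 0.028 + 2s ≈ 0.028 (Ksp is small, so little additional dissolves).
Ksp ≈ (3s)^3 × (0.028)^2
s = 2.6 × 10^-8 M
Check: 2s = 5.1 x 10^-8 ≪ 0.028, so the approximation is valid.

s = 2.6 × 10^-8 M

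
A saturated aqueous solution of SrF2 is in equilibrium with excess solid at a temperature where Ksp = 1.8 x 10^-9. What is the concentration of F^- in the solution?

SrF2(s) <=> Sr^2+ + 2 F^-
Ksp = [Sr^2+][F^-]^2
For each mole of SrF2 that dissolves: [Sr^2+] = s, [F^-] = 2s.
So Ksp = s × (2s)^2 = 4s^3
s^3 = 1.8 x 10^-9 / 4, so s = 7.66 x 10^-4 M
[F^-] = 2s = 1.5 × 10^-3 M

[F^-] = 1.5 × 10^-3 M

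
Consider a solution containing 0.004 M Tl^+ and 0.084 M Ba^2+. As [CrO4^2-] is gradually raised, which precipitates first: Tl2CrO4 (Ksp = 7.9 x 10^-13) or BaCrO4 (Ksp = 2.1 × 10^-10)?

BaCrO4

Precipitation of each salt starts when its ion product equals its Ksp.
For Tl2CrO4: 7.9 x 10^-13 = (0.004)^2 × [CrO4^2-]  ⇒  [CrO4^2-] = 4.9 × 10^-8 M.
For BaCrO4: 2.1 × 10^-10 = 0.084 × [CrO4^2-]  ⇒  [CrO4^2-] = 2.5 x 10^-9 M.
The salt with the lower threshold [CrO4^2-] precipitates first: BaCrO4.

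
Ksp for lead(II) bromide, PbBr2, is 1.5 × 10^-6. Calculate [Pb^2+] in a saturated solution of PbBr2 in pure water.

[Pb^2+] = 7.2e-3 M

PbBr2(s) <=> Pb^2+(aq) + 2 Br^-(aq)
Ksp = [Pb^2+][Br^-]^2
Let s = molar solubility. Then [Pb^2+] = s and [Br^-] = 2s.
Ksp = s(2s)^2 = 4s^3
s = (1.5 × 10^-6 / 4)^(1/3) = 7.21 × 10^-3 M
[Pb^2+] = s = 7.2 x 10^-3 M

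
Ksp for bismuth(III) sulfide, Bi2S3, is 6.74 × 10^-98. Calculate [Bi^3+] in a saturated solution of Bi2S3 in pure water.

Bi2S3(s) <=> 2 Bi^3+(aq) + 3 S^2-(aq)
Ksp = [Bi^3+]^2[S^2-]^3
With molar solubility s: [Bi^3+] = 2s, [S^2-] = 3s.
Substituting: Ksp = (2s)^2(3s)^3 = 108s^5
s = (6.74 × 10^-98 / 108)^(1/5) = 1.442 x 10^-20 M
[Bi^3+] = 2s = 2.88 × 10^-20 M

[Bi^3+] = 2.88 × 10^-20 M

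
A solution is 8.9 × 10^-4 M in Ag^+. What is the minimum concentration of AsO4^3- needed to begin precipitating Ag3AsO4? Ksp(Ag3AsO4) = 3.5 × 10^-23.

Ag3AsO4(s) ⇌ 3 Ag^+ + AsO4^3-
Ksp = [Ag^+]^3[AsO4^3-]
Precipitation begins when Q = Ksp. With [Ag^+] = 8.9 × 10^-4 M:
3.5 × 10^-23 = (8.9 × 10^-4)^3 × [AsO4^3-]
[AsO4^3-] = (3.5 × 10^-23 / 7.05 × 10^-10) = 5.0 × 10^-14 M

[AsO4^3-] ≈ 5.0 × 10^-14 M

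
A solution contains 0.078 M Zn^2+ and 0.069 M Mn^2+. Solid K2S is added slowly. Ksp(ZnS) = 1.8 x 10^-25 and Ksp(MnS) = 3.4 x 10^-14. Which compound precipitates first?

ZnS

Each salt begins to precipitate when Q = Ksp, i.e. when [S^2-] reaches its threshold.
For ZnS: 1.8 x 10^-25 = 0.078 × [S^2-]  ⇒  [S^2-] = 2.3 × 10^-24 M.
For MnS: 3.4 x 10^-14 = 0.069 × [S^2-]  ⇒  [S^2-] = 4.9 x 10^-13 M.
The salt with the lower threshold [S^2-] precipitates first: ZnS.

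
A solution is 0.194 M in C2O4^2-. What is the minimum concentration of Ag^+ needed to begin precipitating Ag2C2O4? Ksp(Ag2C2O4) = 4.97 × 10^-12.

[Ag^+] = 5.06e-6 M

Ag2C2O4(s) ⇌ 2 Ag^+(aq) + C2O4^2-(aq)
Ksp = [Ag^+]^2[C2O4^2-]
Precipitation begins when Q = Ksp. With [C2O4^2-] = 0.194 M:
4.97 × 10^-12 = (0.194) × [Ag^+]^2
[Ag^+] = (4.97 × 10^-12 / 1.94 × 10^-1)^(1/2) = 5.06 x 10^-6 M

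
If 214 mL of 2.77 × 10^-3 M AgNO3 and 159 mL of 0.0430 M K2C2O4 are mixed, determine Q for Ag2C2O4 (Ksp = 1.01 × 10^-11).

Total volume = 214 + 159 = 373 mL.
[Ag^+] = 2.77 × 10^-3 × (214/373) = 1.589 x 10^-3 M
[C2O4^2-] = 4.30 × 10^-2 × (159/373) = 1.833 × 10^-2 M
Ag2C2O4(s) <=> 2 Ag^+ + C2O4^2-, so Q = [Ag^+]^2[C2O4^2-]
Q = (1.589 x 10^-3)^2(1.833 × 10^-2) = 4.63 x 10^-8
Q > Ksp, so Ag2C2O4 will precipitate.

Q = 4.63e-8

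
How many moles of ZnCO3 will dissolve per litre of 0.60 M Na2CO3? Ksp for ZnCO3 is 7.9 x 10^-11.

ZnCO3(s) ⇌ Zn^2+ + CO3^2-
Ksp = [Zn^2+][CO3^2-]
Let s be the molar solubility in this solution. [Zn^2+] = s, [CO3^2-] = 0.60 + s ≈ 0.60 (since CO3^2- from Na2CO3 dominates).
Ksp ≈ s × 0.60
s = 1.3 × 10^-10 M
Check: s = 1.3 × 10^-10 ≪ 0.60, so the approximation is valid.

s = 1.3 × 10^-10 M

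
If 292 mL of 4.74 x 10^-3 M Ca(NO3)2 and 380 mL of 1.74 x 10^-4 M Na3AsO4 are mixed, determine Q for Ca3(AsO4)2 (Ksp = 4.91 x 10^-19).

8.46 × 10^-17

Total volume = 292 + 380 = 672 mL.
[Ca^2+] = 4.74 × 10^-3 × (292/672) = 2.060 x 10^-3 M
[AsO4^3-] = 1.74 × 10^-4 × (380/672) = 9.839 x 10^-5 M
Ca3(AsO4)2(s) <=> 3 Ca^2+(aq) + 2 AsO4^3-(aq), so Q = [Ca^2+]^3[AsO4^3-]^2
Q = (2.060 × 10^-3)^3(9.839 × 10^-5)^2 = 8.46 x 10^-17
Q > Ksp, so Ca3(AsO4)2 will precipitate.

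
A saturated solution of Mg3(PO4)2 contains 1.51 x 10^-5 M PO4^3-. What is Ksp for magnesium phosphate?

Mg3(PO4)2(s) <=> 3 Mg^2+(aq) + 2 PO4^3-(aq)
Stoichiometry gives [Mg^2+] = (3/2)[PO4^3-] = 2.265 x 10^-5 M.
Ksp = [Mg^2+]^3[PO4^3-]^2
Ksp = (2.265 × 10^-5)^3 × (1.51 x 10^-5)^2 = 2.65 × 10^-24

Ksp = 2.65 × 10^-24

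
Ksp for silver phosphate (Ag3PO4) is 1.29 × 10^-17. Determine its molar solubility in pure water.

Ag3PO4(s) ⇌ 3 Ag^+ + PO4^3-
Ksp = [Ag^+]^3[PO4^3-]
Let s = molar solubility. Then [Ag^+] = 3s and [PO4^3-] = s.
So Ksp = (3s)^3 × s = 27s^4
Solving, s = (1.29 × 10^-17/27)^(1/4) = 2.63 × 10^-5 M

s = 2.63 × 10^-5 M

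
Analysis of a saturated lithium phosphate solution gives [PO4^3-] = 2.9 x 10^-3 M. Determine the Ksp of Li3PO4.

1.9e-9

Li3PO4(s) ⇌ 3 Li^+ + PO4^3-
Stoichiometry gives [Li^+] = (3/1)[PO4^3-] = 8.70 × 10^-3 M.
Ksp = [Li^+]^3[PO4^3-]
Ksp = (8.70 × 10^-3)^3 × 2.9 × 10^-3 = 1.9 x 10^-9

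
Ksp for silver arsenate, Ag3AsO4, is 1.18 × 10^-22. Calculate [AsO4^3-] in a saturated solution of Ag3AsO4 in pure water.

[AsO4^3-] = 1.45e-6 M

Ag3AsO4(s) ⇌ 3 Ag^+ + AsO4^3-
Ksp = [Ag^+]^3[AsO4^3-]
If s mol/L of Ag3AsO4 dissolves, [Ag^+] = 3s and [AsO4^3-] = s.
So Ksp = (3s)^3 × s = 27s^4
s^4 = 1.18 × 10^-22 / 27, so s = 1.446 x 10^-6 M
[AsO4^3-] = s = 1.45 x 10^-6 M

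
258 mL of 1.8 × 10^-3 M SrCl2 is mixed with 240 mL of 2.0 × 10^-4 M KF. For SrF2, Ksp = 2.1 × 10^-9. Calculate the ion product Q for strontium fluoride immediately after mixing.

8.7 x 10^-12

Total volume = 258 + 240 = 498 mL.
[Sr^2+] = 1.8 × 10^-3 × (258/498) = 9.33 x 10^-4 M
[F^-] = 2.0 × 10^-4 × (240/498) = 9.64 × 10^-5 M
SrF2(s) <=> Sr^2+(aq) + 2 F^-(aq), so Q = [Sr^2+][F^-]^2
Q = (9.33 × 10^-4)(9.64 × 10^-5)^2 = 8.7 x 10^-12
Q < Ksp, so no precipitate of SrF2 forms.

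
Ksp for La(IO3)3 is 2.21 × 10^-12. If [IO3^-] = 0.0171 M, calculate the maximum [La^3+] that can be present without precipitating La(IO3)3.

La(IO3)3(s) ⇌ La^3+ + 3 IO3^-
Ksp = [La^3+][IO3^-]^3
Precipitation begins when Q = Ksp. With [IO3^-] = 0.0171 M:
2.21 × 10^-12 = (0.0171)^3 × [La^3+]
[La^3+] = (2.21 × 10^-12 / 5.000 × 10^-6) = 4.42 × 10^-7 M

[La^3+] = 4.42 × 10^-7 M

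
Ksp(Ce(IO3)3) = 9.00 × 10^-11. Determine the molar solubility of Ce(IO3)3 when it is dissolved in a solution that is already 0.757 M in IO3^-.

Ce(IO3)3(s) ⇌ Ce^3+ + 3 IO3^-
Ksp = [Ce^3+][IO3^-]^3
Let s = moles of Ce(IO3)3 that dissolve per litre. [Ce^3+] = s, [IO3^-] = 0.757 + 3s ≈ 0.757 (since the IO3^- already present dominates).
Ksp ≈ s × (0.757)^3
s = 2.07 × 10^-10 M
Check: 3s = 6.2 × 10^-10 ≪ 0.757, so the approximation is valid.

s ≈ 2.07 × 10^-10 M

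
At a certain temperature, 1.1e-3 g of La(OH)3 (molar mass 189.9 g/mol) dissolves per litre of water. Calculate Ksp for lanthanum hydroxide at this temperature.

Molar solubility s = (1.1 × 10^-3 g/L) / (189.9 g/mol) = 5.79 × 10^-6 M.
La(OH)3(s) ⇌ La^3+(aq) + 3 OH^-(aq)
With molar solubility s: [La^3+] = s, [OH^-] = 3s.
Ksp = [La^3+][OH^-]^3
Ksp = s(3s)^3 = 27s^4
Ksp = 27 × (5.79 × 10^-6)^4 = 3.0 x 10^-20

3.0 × 10^-20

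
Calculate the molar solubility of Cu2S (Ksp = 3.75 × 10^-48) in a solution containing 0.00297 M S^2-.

1.78 x 10^-23 M

Cu2S(s) <=> 2 Cu^+ + S^2-
Ksp = [Cu^+]^2[S^2-]
Let s = moles of Cu2S that dissolve per litre. [Cu^+] = 2s, [S^2-] = 0.00297 + s ≈ 0.00297 (Ksp is small, so little additional dissolves).
Ksp ≈ (2s)^2 × 0.00297
s = 1.78 × 10^-23 M
Check: s = 1.8 x 10^-23 ≪ 0.00297, so the approximation is valid.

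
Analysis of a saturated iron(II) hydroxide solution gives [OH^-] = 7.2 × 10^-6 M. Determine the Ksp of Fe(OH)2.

Fe(OH)2(s) <=> Fe^2+(aq) + 2 OH^-(aq)
Stoichiometry gives [Fe^2+] = (1/2)[OH^-] = 3.60 × 10^-6 M.
Ksp = [Fe^2+][OH^-]^2
Ksp = 3.60 × 10^-6 × (7.2 x 10^-6)^2 = 1.9 × 10^-16

1.9 x 10^-16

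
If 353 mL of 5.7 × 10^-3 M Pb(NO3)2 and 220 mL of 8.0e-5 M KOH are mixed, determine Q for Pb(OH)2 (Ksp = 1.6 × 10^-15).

Total volume = 353 + 220 = 573 mL.
[Pb^2+] = 5.7 x 10^-3 × (353/573) = 3.51 × 10^-3 M
[OH^-] = 8.0 x 10^-5 × (220/573) = 3.07 × 10^-5 M
Pb(OH)2(s) <=> Pb^2+ + 2 OH^-, so Q = [Pb^2+][OH^-]^2
Q = (3.51 × 10^-3)(3.07 x 10^-5)^2 = 3.3 × 10^-12
Q > Ksp, so Pb(OH)2 will precipitate.

Q = 3.3e-12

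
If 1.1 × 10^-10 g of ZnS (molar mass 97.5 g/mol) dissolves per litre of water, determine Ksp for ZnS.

Molar solubility s = (1.1 × 10^-10 g/L) / (97.5 g/mol) = 1.13 × 10^-12 M.
ZnS(s) ⇌ Zn^2+ + S^2-
If s mol/L of ZnS dissolves, [Zn^2+] = s and [S^2-] = s.
Ksp = [Zn^2+][S^2-]
Ksp = s^2
With s = 1.13 × 10^-12: Ksp = 1.3 × 10^-24

1.3 × 10^-24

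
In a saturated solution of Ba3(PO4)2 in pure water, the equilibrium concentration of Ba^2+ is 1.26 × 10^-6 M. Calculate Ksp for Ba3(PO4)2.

Ba3(PO4)2(s) <=> 3 Ba^2+(aq) + 2 PO4^3-(aq)
Stoichiometry gives [PO4^3-] = (2/3)[Ba^2+] = 8.400 x 10^-7 M.
Ksp = [Ba^2+]^3[PO4^3-]^2
Ksp = (1.26 x 10^-6)^3 × (8.400 x 10^-7)^2 = 1.41 × 10^-30

Ksp ≈ 1.41 × 10^-30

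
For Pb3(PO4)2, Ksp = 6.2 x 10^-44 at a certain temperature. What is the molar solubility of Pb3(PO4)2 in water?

s ≈ 8.9 × 10^-10 M

Pb3(PO4)2(s) ⇌ 3 Pb^2+ + 2 PO4^3-
Ksp = [Pb^2+]^3[PO4^3-]^2
With molar solubility s: [Pb^2+] = 3s, [PO4^3-] = 2s.
Substituting: Ksp = (3s)^3(2s)^2 = 108s^5
s = (6.2 x 10^-44 / 108)^(1/5) = 8.9 × 10^-10 M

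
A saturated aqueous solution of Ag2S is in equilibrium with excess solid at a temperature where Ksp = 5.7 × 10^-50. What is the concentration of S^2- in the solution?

2.4e-17 M

Ag2S(s) <=> 2 Ag^+ + S^2-
Ksp = [Ag^+]^2[S^2-]
Let s = molar solubility. Then [Ag^+] = 2s and [S^2-] = s.
Substituting: Ksp = (2s)^2s = 4s^3
s^3 = 5.7 × 10^-50 / 4, so s = 2.42 x 10^-17 M
[S^2-] = s = 2.4 x 10^-17 M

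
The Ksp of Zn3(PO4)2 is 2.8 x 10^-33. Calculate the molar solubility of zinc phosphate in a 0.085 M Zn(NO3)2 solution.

Zn3(PO4)2(s) ⇌ 3 Zn^2+(aq) + 2 PO4^3-(aq)
Ksp = [Zn^2+]^3[PO4^3-]^2
If s mol/L dissolves here, [Zn^2+] = 0.085 + 3s ≈ 0.085, [PO4^3-] = 2s (common-ion effect: Zn^2+ is already 0.085 M).
Ksp ≈ (0.085)^3 × (2s)^2
s = 1.1 × 10^-15 M
Check: 3s = 3.2 × 10^-15 ≪ 0.085, so the approximation is valid.

1.1e-15 M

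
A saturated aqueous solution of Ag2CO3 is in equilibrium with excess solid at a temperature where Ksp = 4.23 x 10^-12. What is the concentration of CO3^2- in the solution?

Ag2CO3(s) ⇌ 2 Ag^+ + CO3^2-
Ksp = [Ag^+]^2[CO3^2-]
Let s = molar solubility. Then [Ag^+] = 2s and [CO3^2-] = s.
Substituting: Ksp = (2s)^2s = 4s^3
s^3 = 4.23 x 10^-12 / 4, so s = 1.019 × 10^-4 M
[CO3^2-] = s = 1.02 × 10^-4 M

[CO3^2-] ≈ 1.02 × 10^-4 M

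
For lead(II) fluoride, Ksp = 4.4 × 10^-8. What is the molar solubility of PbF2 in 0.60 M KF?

PbF2(s) ⇌ Pb^2+ + 2 F^-
Ksp = [Pb^2+][F^-]^2
Let s = moles of PbF2 that dissolve per litre. [Pb^2+] = s, [F^-] = 0.60 + 2s ≈ 0.60 (common-ion effect: F^- is already 0.60 M).
Ksp ≈ s × (0.60)^2
s = 1.2 × 10^-7 M
Check: 2s = 2.4 x 10^-7 ≪ 0.60, so the approximation is valid.

s ≈ 1.2 × 10^-7 M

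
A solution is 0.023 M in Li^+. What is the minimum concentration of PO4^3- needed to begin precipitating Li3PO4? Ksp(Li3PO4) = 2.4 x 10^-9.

[PO4^3-] ≈ 2.0e-4 M

Li3PO4(s) <=> 3 Li^+(aq) + PO4^3-(aq)
Ksp = [Li^+]^3[PO4^3-]
Precipitation begins when Q = Ksp. With [Li^+] = 0.023 M:
2.4 x 10^-9 = (0.023)^3 × [PO4^3-]
[PO4^3-] = (2.4 x 10^-9 / 1.22 × 10^-5) = 2.0 x 10^-4 M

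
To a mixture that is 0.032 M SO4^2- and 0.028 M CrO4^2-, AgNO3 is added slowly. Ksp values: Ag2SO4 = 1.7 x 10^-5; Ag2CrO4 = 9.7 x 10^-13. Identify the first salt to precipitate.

Each salt begins to precipitate when Q = Ksp, i.e. when [Ag^+] reaches its threshold.
For Ag2SO4: 1.7 x 10^-5 = 0.032 × [Ag^+]^2  ⇒  [Ag^+] = 2.3 × 10^-2 M.
For Ag2CrO4: 9.7 x 10^-13 = 0.028 × [Ag^+]^2  ⇒  [Ag^+] = 5.9 × 10^-6 M.
The salt with the lower threshold [Ag^+] precipitates first: Ag2CrO4.

Ag2CrO4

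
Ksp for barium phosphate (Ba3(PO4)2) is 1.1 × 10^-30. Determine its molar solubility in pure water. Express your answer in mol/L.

4.0 × 10^-7 M

Ba3(PO4)2(s) ⇌ 3 Ba^2+ + 2 PO4^3-
Ksp = [Ba^2+]^3[PO4^3-]^2
For each mole of Ba3(PO4)2 that dissolves: [Ba^2+] = 3s, [PO4^3-] = 2s.
So Ksp = (3s)^3 × (2s)^2 = 108s^5
Solving, s = (1.1 × 10^-30/108)^(1/5) = 4.0 × 10^-7 M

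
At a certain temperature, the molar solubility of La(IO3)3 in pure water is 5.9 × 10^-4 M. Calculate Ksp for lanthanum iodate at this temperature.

3.3e-12

La(IO3)3(s) <=> La^3+(aq) + 3 IO3^-(aq)
With molar solubility s: [La^3+] = s, [IO3^-] = 3s.
Ksp = [La^3+][IO3^-]^3
Substituting: Ksp = s(3s)^3 = 27s^4
With s = 5.9 × 10^-4: Ksp = 3.3 × 10^-12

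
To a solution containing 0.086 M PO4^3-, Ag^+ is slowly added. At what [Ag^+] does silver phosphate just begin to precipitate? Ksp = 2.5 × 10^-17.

6.6 × 10^-6 M

Ag3PO4(s) ⇌ 3 Ag^+(aq) + PO4^3-(aq)
Ksp = [Ag^+]^3[PO4^3-]
Precipitation begins when Q = Ksp. With [PO4^3-] = 0.086 M:
2.5 × 10^-17 = (0.086) × [Ag^+]^3
[Ag^+] = (2.5 × 10^-17 / 8.6 × 10^-2)^(1/3) = 6.6 × 10^-6 M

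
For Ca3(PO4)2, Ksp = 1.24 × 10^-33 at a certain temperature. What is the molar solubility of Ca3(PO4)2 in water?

Ca3(PO4)2(s) ⇌ 3 Ca^2+(aq) + 2 PO4^3-(aq)
Ksp = [Ca^2+]^3[PO4^3-]^2
Let s = molar solubility. Then [Ca^2+] = 3s and [PO4^3-] = 2s.
Substituting: Ksp = (3s)^3(2s)^2 = 108s^5
Solving, s = (1.24 × 10^-33/108)^(1/5) = 1.03 × 10^-7 M

s = 1.03 × 10^-7 M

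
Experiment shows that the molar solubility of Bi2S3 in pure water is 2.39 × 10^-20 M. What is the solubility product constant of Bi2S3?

8.42e-97

Bi2S3(s) ⇌ 2 Bi^3+ + 3 S^2-
With molar solubility s: [Bi^3+] = 2s, [S^2-] = 3s.
Ksp = [Bi^3+]^2[S^2-]^3
Ksp = (2s)^2(3s)^3 = 108s^5
With s = 2.39 × 10^-20: Ksp = 8.42 × 10^-97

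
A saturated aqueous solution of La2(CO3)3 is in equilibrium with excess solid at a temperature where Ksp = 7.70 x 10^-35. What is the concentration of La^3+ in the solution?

[La^3+] ≈ 1.18e-7 M

La2(CO3)3(s) ⇌ 2 La^3+ + 3 CO3^2-
Ksp = [La^3+]^2[CO3^2-]^3
If s mol/L of La2(CO3)3 dissolves, [La^3+] = 2s and [CO3^2-] = 3s.
Ksp = (2s)^2(3s)^3 = 108s^5
Solving, s = (7.70 x 10^-35/108)^(1/5) = 5.897 x 10^-8 M
[La^3+] = 2s = 1.18 × 10^-7 M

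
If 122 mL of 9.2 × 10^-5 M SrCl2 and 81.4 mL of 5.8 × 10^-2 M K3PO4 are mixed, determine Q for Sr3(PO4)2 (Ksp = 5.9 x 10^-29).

Q = 9.1 × 10^-17

Total volume = 122 + 81.4 = 203.4 mL.
[Sr^2+] = 9.2 × 10^-5 × (122/203.4) = 5.52 x 10^-5 M
[PO4^3-] = 5.8 × 10^-2 × (81.4/203.4) = 2.32 x 10^-2 M
Sr3(PO4)2(s) <=> 3 Sr^2+ + 2 PO4^3-, so Q = [Sr^2+]^3[PO4^3-]^2
Q = (5.52 x 10^-5)^3(2.32 x 10^-2)^2 = 9.1 × 10^-17
Q > Ksp, so Sr3(PO4)2 will precipitate.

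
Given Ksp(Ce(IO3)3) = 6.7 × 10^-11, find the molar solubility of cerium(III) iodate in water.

1.3e-3 M

Ce(IO3)3(s) ⇌ Ce^3+(aq) + 3 IO3^-(aq)
Ksp = [Ce^3+][IO3^-]^3
For each mole of Ce(IO3)3 that dissolves: [Ce^3+] = s, [IO3^-] = 3s.
Ksp = s(3s)^3 = 27s^4
Solving, s = (6.7 × 10^-11/27)^(1/4) = 1.3 × 10^-3 M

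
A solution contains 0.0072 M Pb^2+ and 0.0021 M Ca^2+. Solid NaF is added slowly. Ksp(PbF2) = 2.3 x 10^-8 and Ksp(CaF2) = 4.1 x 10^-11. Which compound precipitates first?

Each salt begins to precipitate when Q = Ksp, i.e. when [F^-] reaches its threshold.
For PbF2: 2.3 x 10^-8 = 0.0072 × [F^-]^2  ⇒  [F^-] = 1.8 × 10^-3 M.
For CaF2: 4.1 x 10^-11 = 0.0021 × [F^-]^2  ⇒  [F^-] = 1.4 × 10^-4 M.
The salt with the lower threshold [F^-] precipitates first: CaF2.

CaF2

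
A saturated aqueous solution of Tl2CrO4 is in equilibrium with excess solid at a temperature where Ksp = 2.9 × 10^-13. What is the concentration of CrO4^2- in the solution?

[CrO4^2-] = 4.2e-5 M

Tl2CrO4(s) <=> 2 Tl^+(aq) + CrO4^2-(aq)
Ksp = [Tl^+]^2[CrO4^2-]
For each mole of Tl2CrO4 that dissolves: [Tl^+] = 2s, [CrO4^2-] = s.
Substituting: Ksp = (2s)^2s = 4s^3
s = (2.9 × 10^-13 / 4)^(1/3) = 4.17 x 10^-5 M
[CrO4^2-] = s = 4.2 × 10^-5 M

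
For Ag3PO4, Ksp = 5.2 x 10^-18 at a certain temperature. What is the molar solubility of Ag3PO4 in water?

s = 2.1e-5 M

Ag3PO4(s) <=> 3 Ag^+ + PO4^3-
Ksp = [Ag^+]^3[PO4^3-]
With molar solubility s: [Ag^+] = 3s, [PO4^3-] = s.
Ksp = (3s)^3s = 27s^4
s^4 = 5.2 x 10^-18 / 27, so s = 2.1 × 10^-5 M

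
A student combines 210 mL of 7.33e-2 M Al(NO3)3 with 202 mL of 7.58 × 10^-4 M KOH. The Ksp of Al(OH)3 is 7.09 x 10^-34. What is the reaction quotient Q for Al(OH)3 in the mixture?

Q = 1.92 × 10^-12

Total volume = 210 + 202 = 412 mL.
[Al^3+] = 7.33 × 10^-2 × (210/412) = 3.736 x 10^-2 M
[OH^-] = 7.58 × 10^-4 × (202/412) = 3.716 × 10^-4 M
Al(OH)3(s) <=> Al^3+ + 3 OH^-, so Q = [Al^3+][OH^-]^3
Q = (3.736 × 10^-2)(3.716 x 10^-4)^3 = 1.92 x 10^-12
Q > Ksp, so Al(OH)3 will precipitate.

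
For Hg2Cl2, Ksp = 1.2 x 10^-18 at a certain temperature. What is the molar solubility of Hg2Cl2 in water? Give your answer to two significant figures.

s = 6.7 × 10^-7 M

Hg2Cl2(s) ⇌ Hg2^2+(aq) + 2 Cl^-(aq)
Ksp = [Hg2^2+][Cl^-]^2
With molar solubility s: [Hg2^2+] = s, [Cl^-] = 2s.
Ksp = s(2s)^2 = 4s^3
s = (1.2 x 10^-18 / 4)^(1/3) = 6.7 × 10^-7 M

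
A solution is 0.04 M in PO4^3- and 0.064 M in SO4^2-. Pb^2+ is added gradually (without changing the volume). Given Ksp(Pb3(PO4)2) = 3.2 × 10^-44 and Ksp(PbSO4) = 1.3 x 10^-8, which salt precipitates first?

Pb3(PO4)2

Precipitation of each salt starts when its ion product equals its Ksp.
For Pb3(PO4)2: 3.2 × 10^-44 = (0.04)^2 × [Pb^2+]^3  ⇒  [Pb^2+] = 2.7 × 10^-14 M.
For PbSO4: 1.3 x 10^-8 = 0.064 × [Pb^2+]  ⇒  [Pb^2+] = 2.0 x 10^-7 M.
The salt with the lower threshold [Pb^2+] precipitates first: Pb3(PO4)2.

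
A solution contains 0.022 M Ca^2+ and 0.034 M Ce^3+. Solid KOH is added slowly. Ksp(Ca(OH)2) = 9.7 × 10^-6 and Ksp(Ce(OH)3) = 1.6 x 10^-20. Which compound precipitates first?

Ce(OH)3

Precipitation of each salt starts when its ion product equals its Ksp.
For Ca(OH)2: 9.7 × 10^-6 = 0.022 × [OH^-]^2  ⇒  [OH^-] = 2.1 × 10^-2 M.
For Ce(OH)3: 1.6 x 10^-20 = 0.034 × [OH^-]^3  ⇒  [OH^-] = 7.8 x 10^-7 M.
The salt with the lower threshold [OH^-] precipitates first: Ce(OH)3.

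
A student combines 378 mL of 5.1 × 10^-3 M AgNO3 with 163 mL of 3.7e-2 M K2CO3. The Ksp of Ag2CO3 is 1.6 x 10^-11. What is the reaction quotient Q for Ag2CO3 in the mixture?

Total volume = 378 + 163 = 541 mL.
[Ag^+] = 5.1 × 10^-3 × (378/541) = 3.56 × 10^-3 M
[CO3^2-] = 3.7 × 10^-2 × (163/541) = 1.11 × 10^-2 M
Ag2CO3(s) ⇌ 2 Ag^+ + CO3^2-, so Q = [Ag^+]^2[CO3^2-]
Q = (3.56 × 10^-3)^2(1.11 × 10^-2) = 1.4 × 10^-7
Q > Ksp, so Ag2CO3 will precipitate.

Q ≈ 1.4 x 10^-7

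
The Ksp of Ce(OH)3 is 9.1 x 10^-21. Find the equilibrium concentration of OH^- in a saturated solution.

Ce(OH)3(s) <=> Ce^3+(aq) + 3 OH^-(aq)
Ksp = [Ce^3+][OH^-]^3
Let s = molar solubility. Then [Ce^3+] = s and [OH^-] = 3s.
Ksp = s(3s)^3 = 27s^4
s = (9.1 x 10^-21 / 27)^(1/4) = 4.28 x 10^-6 M
[OH^-] = 3s = 1.3 × 10^-5 M

[OH^-] ≈ 1.3 x 10^-5 M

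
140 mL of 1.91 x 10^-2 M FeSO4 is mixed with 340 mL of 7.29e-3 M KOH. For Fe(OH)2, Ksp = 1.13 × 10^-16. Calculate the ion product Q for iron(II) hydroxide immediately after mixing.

Total volume = 140 + 340 = 480 mL.
[Fe^2+] = 1.91 x 10^-2 × (140/480) = 5.571 x 10^-3 M
[OH^-] = 7.29 × 10^-3 × (340/480) = 5.164 × 10^-3 M
Fe(OH)2(s) <=> Fe^2+ + 2 OH^-, so Q = [Fe^2+][OH^-]^2
Q = (5.571 × 10^-3)(5.164 × 10^-3)^2 = 1.49 × 10^-7
Q > Ksp, so Fe(OH)2 will precipitate.

Q = 1.49 × 10^-7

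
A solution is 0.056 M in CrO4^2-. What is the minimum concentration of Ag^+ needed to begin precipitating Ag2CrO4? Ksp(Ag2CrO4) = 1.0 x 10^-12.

Ag2CrO4(s) ⇌ 2 Ag^+(aq) + CrO4^2-(aq)
Ksp = [Ag^+]^2[CrO4^2-]
Precipitation begins when Q = Ksp. With [CrO4^2-] = 0.056 M:
1.0 x 10^-12 = (0.056) × [Ag^+]^2
[Ag^+] = (1.0 x 10^-12 / 5.6 x 10^-2)^(1/2) = 4.2 × 10^-6 M

[Ag^+] ≈ 4.2 x 10^-6 M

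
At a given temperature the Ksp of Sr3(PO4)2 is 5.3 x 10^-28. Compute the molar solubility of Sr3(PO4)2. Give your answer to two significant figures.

Sr3(PO4)2(s) ⇌ 3 Sr^2+(aq) + 2 PO4^3-(aq)
Ksp = [Sr^2+]^3[PO4^3-]^2
With molar solubility s: [Sr^2+] = 3s, [PO4^3-] = 2s.
Ksp = (3s)^3(2s)^2 = 108s^5
Solving, s = (5.3 x 10^-28/108)^(1/5) = 1.4 × 10^-6 M

s ≈ 1.4 × 10^-6 M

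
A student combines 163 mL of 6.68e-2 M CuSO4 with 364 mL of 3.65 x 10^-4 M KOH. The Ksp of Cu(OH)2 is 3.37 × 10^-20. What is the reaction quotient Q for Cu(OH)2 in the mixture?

Q ≈ 1.31 × 10^-9

Total volume = 163 + 364 = 527 mL.
[Cu^2+] = 6.68 × 10^-2 × (163/527) = 2.066 x 10^-2 M
[OH^-] = 3.65 × 10^-4 × (364/527) = 2.521 × 10^-4 M
Cu(OH)2(s) <=> Cu^2+(aq) + 2 OH^-(aq), so Q = [Cu^2+][OH^-]^2
Q = (2.066 × 10^-2)(2.521 × 10^-4)^2 = 1.31 × 10^-9
Q > Ksp, so Cu(OH)2 will precipitate.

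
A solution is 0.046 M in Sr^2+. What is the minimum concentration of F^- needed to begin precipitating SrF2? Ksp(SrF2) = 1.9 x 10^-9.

SrF2(s) ⇌ Sr^2+ + 2 F^-
Ksp = [Sr^2+][F^-]^2
Precipitation begins when Q = Ksp. With [Sr^2+] = 0.046 M:
1.9 x 10^-9 = (0.046) × [F^-]^2
[F^-] = (1.9 x 10^-9 / 4.6 × 10^-2)^(1/2) = 2.0 × 10^-4 M

[F^-] ≈ 2.0e-4 M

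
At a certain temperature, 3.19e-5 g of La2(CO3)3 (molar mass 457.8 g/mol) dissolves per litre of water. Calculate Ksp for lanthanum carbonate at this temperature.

Ksp ≈ 1.77e-34

Molar solubility s = (3.19 × 10^-5 g/L) / (457.8 g/mol) = 6.968 x 10^-8 M.
La2(CO3)3(s) <=> 2 La^3+(aq) + 3 CO3^2-(aq)
Let s = molar solubility. Then [La^3+] = 2s and [CO3^2-] = 3s.
Ksp = [La^3+]^2[CO3^2-]^3
Substituting: Ksp = (2s)^2(3s)^3 = 108s^5
Ksp = 108 × (6.968 x 10^-8)^5 = 1.77 x 10^-34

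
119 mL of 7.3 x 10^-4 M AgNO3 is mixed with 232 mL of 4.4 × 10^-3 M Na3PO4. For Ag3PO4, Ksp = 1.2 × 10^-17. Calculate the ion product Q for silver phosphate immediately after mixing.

Q = 4.4e-14

Total volume = 119 + 232 = 351 mL.
[Ag^+] = 7.3 × 10^-4 × (119/351) = 2.47 x 10^-4 M
[PO4^3-] = 4.4 x 10^-3 × (232/351) = 2.91 × 10^-3 M
Ag3PO4(s) ⇌ 3 Ag^+ + PO4^3-, so Q = [Ag^+]^3[PO4^3-]
Q = (2.47 × 10^-4)^3(2.91 x 10^-3) = 4.4 × 10^-14
Q > Ksp, so Ag3PO4 will precipitate.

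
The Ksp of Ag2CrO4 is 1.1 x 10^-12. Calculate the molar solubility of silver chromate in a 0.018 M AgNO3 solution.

Ag2CrO4(s) ⇌ 2 Ag^+ + CrO4^2-
Ksp = [Ag^+]^2[CrO4^2-]
Let s = moles of Ag2CrO4 that dissolve per litre. [Ag^+] = 0.018 + 2s ≈ 0.018, [CrO4^2-] = s (since Ag^+ from AgNO3 dominates).
Ksp ≈ (0.018)^2 × s
s = 3.4 × 10^-9 M
Check: 2s = 6.8 x 10^-9 ≪ 0.018, so the approximation is valid.

s = 3.4 × 10^-9 M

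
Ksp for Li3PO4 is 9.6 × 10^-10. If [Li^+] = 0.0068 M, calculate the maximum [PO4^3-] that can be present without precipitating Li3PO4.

[PO4^3-] ≈ 3.1 × 10^-3 M

Li3PO4(s) <=> 3 Li^+(aq) + PO4^3-(aq)
Ksp = [Li^+]^3[PO4^3-]
Precipitation begins when Q = Ksp. With [Li^+] = 0.0068 M:
9.6 × 10^-10 = (0.0068)^3 × [PO4^3-]
[PO4^3-] = (9.6 × 10^-10 / 3.14 × 10^-7) = 3.1 x 10^-3 M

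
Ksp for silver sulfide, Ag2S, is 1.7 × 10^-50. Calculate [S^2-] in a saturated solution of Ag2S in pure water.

Ag2S(s) ⇌ 2 Ag^+ + S^2-
Ksp = [Ag^+]^2[S^2-]
With molar solubility s: [Ag^+] = 2s, [S^2-] = s.
Ksp = (2s)^2s = 4s^3
Solving, s = (1.7 × 10^-50/4)^(1/3) = 1.62 x 10^-17 M
[S^2-] = s = 1.6 × 10^-17 M

1.6 x 10^-17 M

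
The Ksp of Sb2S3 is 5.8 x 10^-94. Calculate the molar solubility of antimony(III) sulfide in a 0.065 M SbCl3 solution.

1.7e-31 M

Sb2S3(s) ⇌ 2 Sb^3+(aq) + 3 S^2-(aq)
Ksp = [Sb^3+]^2[S^2-]^3
Let s = moles of Sb2S3 that dissolve per litre. [Sb^3+] = 0.065 + 2s ≈ 0.065, [S^2-] = 3s (common-ion effect: Sb^3+ is already 0.065 M).
Ksp ≈ (0.065)^2 × (3s)^3
s = 1.7 × 10^-31 M
Check: 2s = 3.4 × 10^-31 ≪ 0.065, so the approximation is valid.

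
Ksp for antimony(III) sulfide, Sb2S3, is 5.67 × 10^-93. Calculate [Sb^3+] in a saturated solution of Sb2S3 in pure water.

Sb2S3(s) ⇌ 2 Sb^3+(aq) + 3 S^2-(aq)
Ksp = [Sb^3+]^2[S^2-]^3
With molar solubility s: [Sb^3+] = 2s, [S^2-] = 3s.
Ksp = (2s)^2(3s)^3 = 108s^5
s = (5.67 × 10^-93 / 108)^(1/5) = 1.393 × 10^-19 M
[Sb^3+] = 2s = 2.79 × 10^-19 M

[Sb^3+] = 2.79e-19 M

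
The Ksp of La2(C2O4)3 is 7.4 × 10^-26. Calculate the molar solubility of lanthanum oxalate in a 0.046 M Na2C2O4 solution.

1.4 × 10^-11 M

La2(C2O4)3(s) ⇌ 2 La^3+(aq) + 3 C2O4^2-(aq)
Ksp = [La^3+]^2[C2O4^2-]^3
Let s be the molar solubility in this solution. [La^3+] = 2s, [C2O4^2-] = 0.046 + 3s ≈ 0.046 (common-ion effect: C2O4^2- is already 0.046 M).
Ksp ≈ (2s)^2 × (0.046)^3
s = 1.4 × 10^-11 M
Check: 3s = 4.1 x 10^-11 ≪ 0.046, so the approximation is valid.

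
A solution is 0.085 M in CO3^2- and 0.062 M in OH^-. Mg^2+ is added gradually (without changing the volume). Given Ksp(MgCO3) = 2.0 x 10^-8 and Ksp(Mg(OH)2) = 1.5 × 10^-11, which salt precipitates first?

Precipitation of each salt starts when its ion product equals its Ksp.
For MgCO3: 2.0 x 10^-8 = 0.085 × [Mg^2+]  ⇒  [Mg^2+] = 2.4 x 10^-7 M.
For Mg(OH)2: 1.5 × 10^-11 = (0.062)^2 × [Mg^2+]  ⇒  [Mg^2+] = 3.9 x 10^-9 M.
The salt with the lower threshold [Mg^2+] precipitates first: Mg(OH)2.

Mg(OH)2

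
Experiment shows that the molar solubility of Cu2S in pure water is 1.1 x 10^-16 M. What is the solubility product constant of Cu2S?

5.3 × 10^-48

Cu2S(s) ⇌ 2 Cu^+ + S^2-
Let s = molar solubility. Then [Cu^+] = 2s and [S^2-] = s.
Ksp = [Cu^+]^2[S^2-]
Ksp = (2s)^2s = 4s^3
Ksp = 4 × (1.1 x 10^-16)^3 = 5.3 × 10^-48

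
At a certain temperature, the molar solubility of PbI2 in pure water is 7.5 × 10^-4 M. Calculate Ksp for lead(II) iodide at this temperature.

PbI2(s) ⇌ Pb^2+ + 2 I^-
If s mol/L of PbI2 dissolves, [Pb^2+] = s and [I^-] = 2s.
Ksp = [Pb^2+][I^-]^2
Substituting: Ksp = s(2s)^2 = 4s^3
Ksp = 4 × (7.5 × 10^-4)^3 = 1.7 × 10^-9

Ksp = 1.7 × 10^-9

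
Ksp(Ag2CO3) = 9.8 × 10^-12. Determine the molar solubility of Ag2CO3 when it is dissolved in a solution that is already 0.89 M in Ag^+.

Ag2CO3(s) ⇌ 2 Ag^+ + CO3^2-
Ksp = [Ag^+]^2[CO3^2-]
If s mol/L dissolves here, [Ag^+] = 0.89 + 2s ≈ 0.89, [CO3^2-] = s (since the Ag^+ already present dominates).
Ksp ≈ (0.89)^2 × s
s = 1.2 x 10^-11 M
Check: 2s = 2.5 × 10^-11 ≪ 0.89, so the approximation is valid.

1.2 × 10^-11 M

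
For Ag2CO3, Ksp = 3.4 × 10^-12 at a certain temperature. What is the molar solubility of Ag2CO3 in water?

s ≈ 9.5 × 10^-5 M

Ag2CO3(s) <=> 2 Ag^+(aq) + CO3^2-(aq)
Ksp = [Ag^+]^2[CO3^2-]
Let s = molar solubility. Then [Ag^+] = 2s and [CO3^2-] = s.
So Ksp = (2s)^2 × s = 4s^3
s = (3.4 × 10^-12 / 4)^(1/3) = 9.5 × 10^-5 M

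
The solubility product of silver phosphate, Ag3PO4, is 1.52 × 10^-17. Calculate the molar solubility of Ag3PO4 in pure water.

2.74e-5 M

Ag3PO4(s) <=> 3 Ag^+(aq) + PO4^3-(aq)
Ksp = [Ag^+]^3[PO4^3-]
If s mol/L of Ag3PO4 dissolves, [Ag^+] = 3s and [PO4^3-] = s.
Substituting: Ksp = (3s)^3s = 27s^4
s = (1.52 × 10^-17 / 27)^(1/4) = 2.74 × 10^-5 M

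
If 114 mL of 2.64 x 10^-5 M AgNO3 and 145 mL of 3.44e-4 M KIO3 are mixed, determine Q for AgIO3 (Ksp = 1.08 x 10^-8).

Total volume = 114 + 145 = 259 mL.
[Ag^+] = 2.64 x 10^-5 × (114/259) = 1.162 × 10^-5 M
[IO3^-] = 3.44 × 10^-4 × (145/259) = 1.926 × 10^-4 M
AgIO3(s) <=> Ag^+(aq) + IO3^-(aq), so Q = [Ag^+][IO3^-]
Q = (1.162 × 10^-5)(1.926 × 10^-4) = 2.24 × 10^-9
Q < Ksp, so no precipitate of AgIO3 forms.

Q = 2.24 x 10^-9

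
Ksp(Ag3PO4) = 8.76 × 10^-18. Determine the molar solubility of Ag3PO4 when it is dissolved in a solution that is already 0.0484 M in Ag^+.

Ag3PO4(s) <=> 3 Ag^+(aq) + PO4^3-(aq)
Ksp = [Ag^+]^3[PO4^3-]
Let s be the molar solubility in this solution. [Ag^+] = 0.0484 + 3s ≈ 0.0484, [PO4^3-] = s (common-ion effect: Ag^+ is already 0.0484 M).
Ksp ≈ (0.0484)^3 × s
s = 7.73 × 10^-14 M
Check: 3s = 2.3 x 10^-13 ≪ 0.0484, so the approximation is valid.

s = 7.73e-14 M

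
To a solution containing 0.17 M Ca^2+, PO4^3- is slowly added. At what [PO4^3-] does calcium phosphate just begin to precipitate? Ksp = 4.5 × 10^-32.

[PO4^3-] ≈ 3.0 × 10^-15 M

Ca3(PO4)2(s) <=> 3 Ca^2+ + 2 PO4^3-
Ksp = [Ca^2+]^3[PO4^3-]^2
Precipitation begins when Q = Ksp. With [Ca^2+] = 0.17 M:
4.5 × 10^-32 = (0.17)^3 × [PO4^3-]^2
[PO4^3-] = (4.5 × 10^-32 / 4.91 x 10^-3)^(1/2) = 3.0 × 10^-15 M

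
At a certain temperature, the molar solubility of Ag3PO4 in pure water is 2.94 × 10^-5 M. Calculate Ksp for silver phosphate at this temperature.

Ag3PO4(s) <=> 3 Ag^+ + PO4^3-
For each mole of Ag3PO4 that dissolves: [Ag^+] = 3s, [PO4^3-] = s.
Ksp = [Ag^+]^3[PO4^3-]
Ksp = (3s)^3s = 27s^4
With s = 2.94 × 10^-5: Ksp = 2.02 x 10^-17

Ksp = 2.02e-17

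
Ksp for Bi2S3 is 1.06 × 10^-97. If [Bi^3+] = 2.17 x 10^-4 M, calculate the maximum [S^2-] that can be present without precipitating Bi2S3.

[S^2-] ≈ 1.31 x 10^-30 M

Bi2S3(s) ⇌ 2 Bi^3+ + 3 S^2-
Ksp = [Bi^3+]^2[S^2-]^3
Precipitation begins when Q = Ksp. With [Bi^3+] = 2.17 x 10^-4 M:
1.06 × 10^-97 = (2.17 x 10^-4)^2 × [S^2-]^3
[S^2-] = (1.06 × 10^-97 / 4.709 x 10^-8)^(1/3) = 1.31 x 10^-30 M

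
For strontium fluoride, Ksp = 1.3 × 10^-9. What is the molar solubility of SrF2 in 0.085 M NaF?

SrF2(s) ⇌ Sr^2+(aq) + 2 F^-(aq)
Ksp = [Sr^2+][F^-]^2
Let s = moles of SrF2 that dissolve per litre. [Sr^2+] = s, [F^-] = 0.085 + 2s ≈ 0.085 (Ksp is small, so little additional dissolves).
Ksp ≈ s × (0.085)^2
s = 1.8 × 10^-7 M
Check: 2s = 3.6 × 10^-7 ≪ 0.085, so the approximation is valid.

s ≈ 1.8 × 10^-7 M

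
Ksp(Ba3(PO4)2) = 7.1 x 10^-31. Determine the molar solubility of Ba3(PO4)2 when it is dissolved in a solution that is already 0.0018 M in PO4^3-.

s = 2.0e-9 M

Ba3(PO4)2(s) <=> 3 Ba^2+ + 2 PO4^3-
Ksp = [Ba^2+]^3[PO4^3-]^2
Let s be the molar solubility in this solution. [Ba^2+] = 3s, [PO4^3-] = 0.0018 + 2s ≈ 0.0018 (common-ion effect: PO4^3- is already 0.0018 M).
Ksp ≈ (3s)^3 × (0.0018)^2
s = 2.0 × 10^-9 M
Check: 2s = 4.0 × 10^-9 ≪ 0.0018, so the approximation is valid.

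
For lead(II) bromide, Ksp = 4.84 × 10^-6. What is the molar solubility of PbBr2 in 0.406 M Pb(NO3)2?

s ≈ 1.73e-3 M

PbBr2(s) ⇌ Pb^2+ + 2 Br^-
Ksp = [Pb^2+][Br^-]^2
Let s = moles of PbBr2 that dissolve per litre. [Pb^2+] = 0.406 + s ≈ 0.406, [Br^-] = 2s (since Pb^2+ from Pb(NO3)2 dominates).
Ksp ≈ 0.406 × (2s)^2
s = 1.73 x 10^-3 M
Check: s = 1.7 × 10^-3 ≪ 0.406, so the approximation is valid.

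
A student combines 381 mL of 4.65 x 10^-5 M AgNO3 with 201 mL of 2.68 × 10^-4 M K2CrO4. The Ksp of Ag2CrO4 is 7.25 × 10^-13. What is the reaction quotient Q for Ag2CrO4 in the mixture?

Total volume = 381 + 201 = 582 mL.
[Ag^+] = 4.65 x 10^-5 × (381/582) = 3.044 × 10^-5 M
[CrO4^2-] = 2.68 × 10^-4 × (201/582) = 9.256 × 10^-5 M
Ag2CrO4(s) ⇌ 2 Ag^+ + CrO4^2-, so Q = [Ag^+]^2[CrO4^2-]
Q = (3.044 × 10^-5)^2(9.256 × 10^-5) = 8.58 × 10^-14
Q < Ksp, so no precipitate of Ag2CrO4 forms.

8.58 × 10^-14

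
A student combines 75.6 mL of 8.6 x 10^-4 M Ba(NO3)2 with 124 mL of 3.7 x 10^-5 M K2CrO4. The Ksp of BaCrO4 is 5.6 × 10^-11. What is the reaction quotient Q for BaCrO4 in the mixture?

7.5e-9

Total volume = 75.6 + 124 = 199.6 mL.
[Ba^2+] = 8.6 × 10^-4 × (75.6/199.6) = 3.26 × 10^-4 M
[CrO4^2-] = 3.7 x 10^-5 × (124/199.6) = 2.30 × 10^-5 M
BaCrO4(s) ⇌ Ba^2+ + CrO4^2-, so Q = [Ba^2+][CrO4^2-]
Q = (3.26 × 10^-4)(2.30 × 10^-5) = 7.5 × 10^-9
Q > Ksp, so BaCrO4 will precipitate.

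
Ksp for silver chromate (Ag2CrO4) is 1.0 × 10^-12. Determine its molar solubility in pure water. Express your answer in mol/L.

s = 6.3 x 10^-5 M

Ag2CrO4(s) ⇌ 2 Ag^+(aq) + CrO4^2-(aq)
Ksp = [Ag^+]^2[CrO4^2-]
For each mole of Ag2CrO4 that dissolves: [Ag^+] = 2s, [CrO4^2-] = s.
Ksp = (2s)^2s = 4s^3
s = (1.0 × 10^-12 / 4)^(1/3) = 6.3 × 10^-5 M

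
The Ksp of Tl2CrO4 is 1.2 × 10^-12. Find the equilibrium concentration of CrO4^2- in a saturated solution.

6.7 × 10^-5 M

Tl2CrO4(s) ⇌ 2 Tl^+ + CrO4^2-
Ksp = [Tl^+]^2[CrO4^2-]
Let s = molar solubility. Then [Tl^+] = 2s and [CrO4^2-] = s.
So Ksp = (2s)^2 × s = 4s^3
s^3 = 1.2 × 10^-12 / 4, so s = 6.69 × 10^-5 M
[CrO4^2-] = s = 6.7 x 10^-5 M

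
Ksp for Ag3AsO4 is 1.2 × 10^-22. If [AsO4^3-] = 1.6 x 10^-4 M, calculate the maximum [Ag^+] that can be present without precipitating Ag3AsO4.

[Ag^+] ≈ 9.1 × 10^-7 M

Ag3AsO4(s) <=> 3 Ag^+(aq) + AsO4^3-(aq)
Ksp = [Ag^+]^3[AsO4^3-]
Precipitation begins when Q = Ksp. With [AsO4^3-] = 1.6 x 10^-4 M:
1.2 × 10^-22 = (1.6 x 10^-4) × [Ag^+]^3
[Ag^+] = (1.2 × 10^-22 / 1.6 x 10^-4)^(1/3) = 9.1 x 10^-7 M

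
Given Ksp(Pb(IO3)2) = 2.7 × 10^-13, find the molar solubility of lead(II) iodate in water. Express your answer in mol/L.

Pb(IO3)2(s) ⇌ Pb^2+ + 2 IO3^-
Ksp = [Pb^2+][IO3^-]^2
With molar solubility s: [Pb^2+] = s, [IO3^-] = 2s.
Ksp = s(2s)^2 = 4s^3
Solving, s = (2.7 × 10^-13/4)^(1/3) = 4.1 × 10^-5 M

s = 4.1 x 10^-5 M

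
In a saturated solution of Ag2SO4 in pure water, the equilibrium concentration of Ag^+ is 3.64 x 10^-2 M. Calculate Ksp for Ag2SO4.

Ksp ≈ 2.41 × 10^-5

Ag2SO4(s) ⇌ 2 Ag^+(aq) + SO4^2-(aq)
Stoichiometry gives [SO4^2-] = (1/2)[Ag^+] = 1.820 x 10^-2 M.
Ksp = [Ag^+]^2[SO4^2-]
Ksp = (3.64 x 10^-2)^2 × 1.820 × 10^-2 = 2.41 x 10^-5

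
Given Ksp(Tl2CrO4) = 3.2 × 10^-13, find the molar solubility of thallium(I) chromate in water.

Tl2CrO4(s) <=> 2 Tl^+(aq) + CrO4^2-(aq)
Ksp = [Tl^+]^2[CrO4^2-]
If s mol/L of Tl2CrO4 dissolves, [Tl^+] = 2s and [CrO4^2-] = s.
Substituting: Ksp = (2s)^2s = 4s^3
s^3 = 3.2 × 10^-13 / 4, so s = 4.3 × 10^-5 M

s = 4.3 × 10^-5 M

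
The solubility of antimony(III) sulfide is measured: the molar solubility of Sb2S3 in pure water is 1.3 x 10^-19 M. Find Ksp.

Ksp = 4.0 × 10^-93

Sb2S3(s) ⇌ 2 Sb^3+ + 3 S^2-
With molar solubility s: [Sb^3+] = 2s, [S^2-] = 3s.
Ksp = [Sb^3+]^2[S^2-]^3
So Ksp = (2s)^2 × (3s)^3 = 108s^5
Ksp = 108 × (1.3 x 10^-19)^5 = 4.0 × 10^-93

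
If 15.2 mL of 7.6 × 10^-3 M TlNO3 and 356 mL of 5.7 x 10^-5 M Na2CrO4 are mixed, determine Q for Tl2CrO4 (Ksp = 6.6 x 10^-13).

Total volume = 15.2 + 356 = 371.2 mL.
[Tl^+] = 7.6 × 10^-3 × (15.2/371.2) = 3.11 × 10^-4 M
[CrO4^2-] = 5.7 x 10^-5 × (356/371.2) = 5.47 × 10^-5 M
Tl2CrO4(s) ⇌ 2 Tl^+ + CrO4^2-, so Q = [Tl^+]^2[CrO4^2-]
Q = (3.11 x 10^-4)^2(5.47 × 10^-5) = 5.3 × 10^-12
Q > Ksp, so Tl2CrO4 will precipitate.

5.3 x 10^-12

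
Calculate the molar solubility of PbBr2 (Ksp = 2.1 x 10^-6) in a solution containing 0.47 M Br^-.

s ≈ 9.5e-6 M

PbBr2(s) <=> Pb^2+ + 2 Br^-
Ksp = [Pb^2+][Br^-]^2
Let s = moles of PbBr2 that dissolve per litre. [Pb^2+] = s, [Br^-] = 0.47 + 2s ≈ 0.47 (common-ion effect: Br^- is already 0.47 M).
Ksp ≈ s × (0.47)^2
s = 9.5 x 10^-6 M
Check: 2s = 1.9 × 10^-5 ≪ 0.47, so the approximation is valid.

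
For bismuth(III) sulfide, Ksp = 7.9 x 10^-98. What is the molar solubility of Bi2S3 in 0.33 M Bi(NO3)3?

Bi2S3(s) ⇌ 2 Bi^3+ + 3 S^2-
Ksp = [Bi^3+]^2[S^2-]^3
Let s be the molar solubility in this solution. [Bi^3+] = 0.33 + 2s ≈ 0.33, [S^2-] = 3s (since Bi^3+ from Bi(NO3)3 dominates).
Ksp ≈ (0.33)^2 × (3s)^3
s = 3.0 × 10^-33 M
Check: 2s = 6.0 x 10^-33 ≪ 0.33, so the approximation is valid.

s ≈ 3.0e-33 M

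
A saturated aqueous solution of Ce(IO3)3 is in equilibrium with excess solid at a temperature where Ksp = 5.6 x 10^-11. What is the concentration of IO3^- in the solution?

[IO3^-] = 3.6 × 10^-3 M

Ce(IO3)3(s) ⇌ Ce^3+ + 3 IO3^-
Ksp = [Ce^3+][IO3^-]^3
Let s = molar solubility. Then [Ce^3+] = s and [IO3^-] = 3s.
So Ksp = s × (3s)^3 = 27s^4
s^4 = 5.6 x 10^-11 / 27, so s = 1.20 x 10^-3 M
[IO3^-] = 3s = 3.6 × 10^-3 M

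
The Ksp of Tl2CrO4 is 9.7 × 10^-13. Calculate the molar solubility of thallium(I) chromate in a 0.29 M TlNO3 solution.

Tl2CrO4(s) ⇌ 2 Tl^+ + CrO4^2-
Ksp = [Tl^+]^2[CrO4^2-]
Let s be the molar solubility in this solution. [Tl^+] = 0.29 + 2s ≈ 0.29, [CrO4^2-] = s (common-ion effect: Tl^+ is already 0.29 M).
Ksp ≈ (0.29)^2 × s
s = 1.2 × 10^-11 M
Check: 2s = 2.3 × 10^-11 ≪ 0.29, so the approximation is valid.

s = 1.2e-11 M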